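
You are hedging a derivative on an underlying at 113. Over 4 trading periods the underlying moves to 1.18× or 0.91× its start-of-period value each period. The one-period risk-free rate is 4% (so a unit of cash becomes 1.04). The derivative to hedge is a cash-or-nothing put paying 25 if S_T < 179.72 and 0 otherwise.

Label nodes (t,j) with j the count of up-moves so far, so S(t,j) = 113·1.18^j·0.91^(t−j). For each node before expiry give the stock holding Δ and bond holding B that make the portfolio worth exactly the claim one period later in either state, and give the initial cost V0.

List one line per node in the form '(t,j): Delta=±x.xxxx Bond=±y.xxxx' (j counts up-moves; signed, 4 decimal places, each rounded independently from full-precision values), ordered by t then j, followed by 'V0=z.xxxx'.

(0,0): Delta=-0.0813 Bond=29.4095
(1,0): Delta=0.0000 Bond=22.2249
(1,1): Delta=-0.1488 Bond=39.5900
(2,0): Delta=0.0000 Bond=23.1139
(2,1): Delta=0.0000 Bond=23.1139
(2,2): Delta=-0.2724 Bond=60.6225
(3,0): Delta=0.0000 Bond=24.0385
(3,1): Delta=0.0000 Bond=24.0385
(3,2): Delta=0.0000 Bond=24.0385
(3,3): Delta=-0.4987 Bond=105.0570
V0=20.2216

Risk-neutral probability p* = (R−d)/(u−d) = (1.04−0.91)/(1.18−0.91) = 0.4815.
At expiry t=4: V(4,0)=25.0000, V(4,1)=25.0000, V(4,2)=25.0000, V(4,3)=25.0000, V(4,4)=0.0000
Node (3,0) S=85.1535: V=(p*·25.0000+(1−p*)·25.0000)/1.04=24.0385; Δ=(25.0000−25.0000)/(100.4812−77.4897)=0.0000; B=V−Δ·S=24.0385
Node (3,1) S=110.4189: V=(p*·25.0000+(1−p*)·25.0000)/1.04=24.0385; Δ=(25.0000−25.0000)/(130.2942−100.4812)=0.0000; B=V−Δ·S=24.0385
Node (3,2) S=143.1805: V=(p*·25.0000+(1−p*)·25.0000)/1.04=24.0385; Δ=(25.0000−25.0000)/(168.9530−130.2942)=0.0000; B=V−Δ·S=24.0385
Node (3,3) S=185.6626: V=(p*·0.0000+(1−p*)·25.0000)/1.04=12.4644; Δ=(0.0000−25.0000)/(219.0819−168.9530)=-0.4987; B=V−Δ·S=105.0570
Node (2,0) S=93.5753: V=(p*·24.0385+(1−p*)·24.0385)/1.04=23.1139; Δ=(24.0385−24.0385)/(110.4189−85.1535)=0.0000; B=V−Δ·S=23.1139
Node (2,1) S=121.3394: V=(p*·24.0385+(1−p*)·24.0385)/1.04=23.1139; Δ=(24.0385−24.0385)/(143.1805−110.4189)=0.0000; B=V−Δ·S=23.1139
Node (2,2) S=157.3412: V=(p*·12.4644+(1−p*)·24.0385)/1.04=17.7555; Δ=(12.4644−24.0385)/(185.6626−143.1805)=-0.2724; B=V−Δ·S=60.6225
Node (1,0) S=102.8300: V=(p*·23.1139+(1−p*)·23.1139)/1.04=22.2249; Δ=(23.1139−23.1139)/(121.3394−93.5753)=0.0000; B=V−Δ·S=22.2249
Node (1,1) S=133.3400: V=(p*·17.7555+(1−p*)·23.1139)/1.04=19.7442; Δ=(17.7555−23.1139)/(157.3412−121.3394)=-0.1488; B=V−Δ·S=39.5900
Node (0,0) S=113.0000: V=(p*·19.7442+(1−p*)·22.2249)/1.04=20.2216; Δ=(19.7442−22.2249)/(133.3400−102.8300)=-0.0813; B=V−Δ·S=29.4095
Each (Δ,B) replicates both successor values, so the strategy is self-financing and V0 is arbitrage-free.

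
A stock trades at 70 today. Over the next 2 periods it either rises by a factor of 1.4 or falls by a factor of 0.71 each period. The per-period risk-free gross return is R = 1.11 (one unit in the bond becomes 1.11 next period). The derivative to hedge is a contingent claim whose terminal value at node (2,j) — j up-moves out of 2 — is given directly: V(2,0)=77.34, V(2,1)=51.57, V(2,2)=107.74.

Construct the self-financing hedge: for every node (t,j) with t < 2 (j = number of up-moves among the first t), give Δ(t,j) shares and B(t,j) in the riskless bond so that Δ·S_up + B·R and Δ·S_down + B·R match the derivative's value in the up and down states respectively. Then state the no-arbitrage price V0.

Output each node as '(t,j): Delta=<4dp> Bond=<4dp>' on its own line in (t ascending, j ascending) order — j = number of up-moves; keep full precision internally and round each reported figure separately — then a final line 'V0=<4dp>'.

(0,0): Delta=0.4053 Bond=32.4970
(1,0): Delta=-0.7515 Bond=93.5648
(1,1): Delta=0.8307 Bond=-5.6109
V0=60.8707

The replicating-portfolio and risk-neutral prices coincide; use p* = (1.11−0.71)/(1.4−0.71) = 0.5797 for the latter.
Terminal payoffs: V(2,0)=77.3400, V(2,1)=51.5700, V(2,2)=107.7400
Node (1,0) S=49.7000: V=(p*·51.5700+(1−p*)·77.3400)/1.11=56.2170; Δ=(51.5700−77.3400)/(69.5800−35.2870)=-0.7515; B=V−Δ·S=93.5648
Node (1,1) S=98.0000: V=(p*·107.7400+(1−p*)·51.5700)/1.11=75.7949; Δ=(107.7400−51.5700)/(137.2000−69.5800)=0.8307; B=V−Δ·S=-5.6109
Node (0,0) S=70.0000: V=(p*·75.7949+(1−p*)·56.2170)/1.11=60.8707; Δ=(75.7949−56.2170)/(98.0000−49.7000)=0.4053; B=V−Δ·S=32.4970
The time-0 hedge costs 60.8707, which is the no-arbitrage price.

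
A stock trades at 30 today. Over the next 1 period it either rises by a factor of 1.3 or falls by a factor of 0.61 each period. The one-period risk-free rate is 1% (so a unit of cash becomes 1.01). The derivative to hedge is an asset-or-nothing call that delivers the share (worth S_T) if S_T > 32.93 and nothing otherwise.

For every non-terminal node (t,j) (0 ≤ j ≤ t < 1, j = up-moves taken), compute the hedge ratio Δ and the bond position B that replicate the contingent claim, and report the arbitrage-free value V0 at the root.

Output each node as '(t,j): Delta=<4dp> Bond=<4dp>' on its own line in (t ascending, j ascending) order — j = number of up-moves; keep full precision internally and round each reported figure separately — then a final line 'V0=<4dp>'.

(0,0): Delta=1.8841 Bond=-34.1369
V0=22.3848

The replicating-portfolio and risk-neutral prices coincide; use p* = (1.01−0.61)/(1.3−0.61) = 0.5797 for the latter.
Terminal values V(1,·): V(1,0)=0.0000, V(1,1)=39.0000
(0,0): S=30.0000. Δ = (V_up−V_dn)/(S_up−S_dn) = (39.0000−0.0000)/(39.0000−18.3000) = 1.8841. V = [p*·39.0000 + (1−p*)·0.0000]/1.01 = 22.3848. B = V − Δ·S = -34.1369.
Check: Δ(0,0)·S0 + B(0,0) = 22.3848 = V0.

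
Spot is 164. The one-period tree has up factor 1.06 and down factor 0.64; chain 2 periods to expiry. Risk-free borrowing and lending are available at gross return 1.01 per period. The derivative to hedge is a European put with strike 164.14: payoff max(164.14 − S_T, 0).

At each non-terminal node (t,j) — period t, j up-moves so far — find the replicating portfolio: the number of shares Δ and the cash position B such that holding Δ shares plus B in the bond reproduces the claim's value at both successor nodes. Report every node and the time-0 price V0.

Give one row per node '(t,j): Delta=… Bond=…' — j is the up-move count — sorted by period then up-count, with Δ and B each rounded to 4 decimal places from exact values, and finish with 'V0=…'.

(0,0): Delta=-0.7451 Bond=134.4151
(1,0): Delta=-1.0000 Bond=162.5149
(1,1): Delta=-0.7243 Bond=132.1437
V0=12.2207

Under the risk-neutral measure, an up-move has probability p* = (R−d)/(u−d) = 0.8810 and values discount at R = 1.01.
Terminal payoffs: V(2,0)=96.9656, V(2,1)=52.8824, V(2,2)=0.0000
Node (1,0) S=104.9600: V=(p*·52.8824+(1−p*)·96.9656)/1.01=57.5549; Δ=(52.8824−96.9656)/(111.2576−67.1744)=-1.0000; B=V−Δ·S=162.5149
Node (1,1) S=173.8400: V=(p*·0.0000+(1−p*)·52.8824)/1.01=6.2332; Δ=(0.0000−52.8824)/(184.2704−111.2576)=-0.7243; B=V−Δ·S=132.1437
Node (0,0) S=164.0000: V=(p*·6.2332+(1−p*)·57.5549)/1.01=12.2207; Δ=(6.2332−57.5549)/(173.8400−104.9600)=-0.7451; B=V−Δ·S=134.4151
The time-0 hedge costs 12.2207, which is the no-arbitrage price.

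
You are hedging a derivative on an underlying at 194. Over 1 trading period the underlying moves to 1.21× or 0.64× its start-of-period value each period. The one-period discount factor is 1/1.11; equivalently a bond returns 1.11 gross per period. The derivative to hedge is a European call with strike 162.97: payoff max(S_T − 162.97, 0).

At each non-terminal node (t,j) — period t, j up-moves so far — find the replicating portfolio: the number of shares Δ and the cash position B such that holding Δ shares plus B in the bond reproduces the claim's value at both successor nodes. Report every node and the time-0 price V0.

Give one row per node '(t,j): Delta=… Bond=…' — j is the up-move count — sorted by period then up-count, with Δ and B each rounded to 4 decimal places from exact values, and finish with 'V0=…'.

(0,0): Delta=0.6490 Bond=-72.5981
V0=53.3142

Under the risk-neutral measure, an up-move has probability p* = (R−d)/(u−d) = 0.8246 and values discount at R = 1.11.
Terminal values V(1,·): V(1,0)=0.0000, V(1,1)=71.7700
(0,0): S=194.0000. Δ = (V_up−V_dn)/(S_up−S_dn) = (71.7700−0.0000)/(234.7400−124.1600) = 0.6490. V = [p*·71.7700 + (1−p*)·0.0000]/1.11 = 53.3142. B = V − Δ·S = -72.5981.
The time-0 hedge costs 53.3142, which is the no-arbitrage price.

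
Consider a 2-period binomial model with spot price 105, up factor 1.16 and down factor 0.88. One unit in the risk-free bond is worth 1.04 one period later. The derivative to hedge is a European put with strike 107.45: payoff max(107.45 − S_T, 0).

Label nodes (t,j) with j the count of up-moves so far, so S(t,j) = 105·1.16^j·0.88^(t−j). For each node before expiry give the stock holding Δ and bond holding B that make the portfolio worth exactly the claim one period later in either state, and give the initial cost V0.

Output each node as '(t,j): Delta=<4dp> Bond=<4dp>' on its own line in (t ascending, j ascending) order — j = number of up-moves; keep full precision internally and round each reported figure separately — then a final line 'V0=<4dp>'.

(0,0): Delta=-0.3676 Bond=43.1580
(1,0): Delta=-1.0000 Bond=103.3173
(1,1): Delta=-0.0078 Bond=1.0596
V0=4.5591

Under the risk-neutral measure, an up-move has probability p* = (R−d)/(u−d) = 0.5714 and values discount at R = 1.04.
Terminal values V(2,·): V(2,0)=26.1380, V(2,1)=0.2660, V(2,2)=0.0000
(1,0): S=92.4000. Δ = (V_up−V_dn)/(S_up−S_dn) = (0.2660−26.1380)/(107.1840−81.3120) = -1.0000. V = [p*·0.2660 + (1−p*)·26.1380]/1.04 = 10.9173. B = V − Δ·S = 103.3173.
(1,1): S=121.8000. Δ = (V_up−V_dn)/(S_up−S_dn) = (0.0000−0.2660)/(141.2880−107.1840) = -0.0078. V = [p*·0.0000 + (1−p*)·0.2660]/1.04 = 0.1096. B = V − Δ·S = 1.0596.
(0,0): S=105.0000. Δ = (V_up−V_dn)/(S_up−S_dn) = (0.1096−10.9173)/(121.8000−92.4000) = -0.3676. V = [p*·0.1096 + (1−p*)·10.9173]/1.04 = 4.5591. B = V − Δ·S = 43.1580.
Self-financing check: at every node Δ·S+B equals the discounted successor values.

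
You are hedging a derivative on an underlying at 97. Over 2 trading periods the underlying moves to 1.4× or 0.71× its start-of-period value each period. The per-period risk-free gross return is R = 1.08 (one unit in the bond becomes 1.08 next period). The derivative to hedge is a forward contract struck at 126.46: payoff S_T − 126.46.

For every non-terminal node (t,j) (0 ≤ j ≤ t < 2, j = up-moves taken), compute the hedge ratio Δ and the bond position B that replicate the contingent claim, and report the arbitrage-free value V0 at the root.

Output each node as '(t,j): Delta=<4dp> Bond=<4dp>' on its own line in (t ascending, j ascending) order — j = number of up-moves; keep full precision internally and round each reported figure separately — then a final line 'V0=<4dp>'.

Under the risk-neutral measure, an up-move has probability p* = (R−d)/(u−d) = 0.5362 and values discount at R = 1.08.
Terminal values V(2,·): V(2,0)=-77.5623, V(2,1)=-30.0420, V(2,2)=63.6600
Node (1,0) S=68.8700: V=(p*·-30.0420+(1−p*)·-77.5623)/1.08=-48.2226; Δ=(-30.0420−-77.5623)/(96.4180−48.8977)=1.0000; B=V−Δ·S=-117.0926
Node (1,1) S=135.8000: V=(p*·63.6600+(1−p*)·-30.0420)/1.08=18.7074; Δ=(63.6600−-30.0420)/(190.1200−96.4180)=1.0000; B=V−Δ·S=-117.0926
Node (0,0) S=97.0000: V=(p*·18.7074+(1−p*)·-48.2226)/1.08=-11.4191; Δ=(18.7074−-48.2226)/(135.8000−68.8700)=1.0000; B=V−Δ·S=-108.4191
Self-financing check: at every node Δ·S+B equals the discounted successor values.

(0,0): Delta=1.0000 Bond=-108.4191
(1,0): Delta=1.0000 Bond=-117.0926
(1,1): Delta=1.0000 Bond=-117.0926
V0=-11.4191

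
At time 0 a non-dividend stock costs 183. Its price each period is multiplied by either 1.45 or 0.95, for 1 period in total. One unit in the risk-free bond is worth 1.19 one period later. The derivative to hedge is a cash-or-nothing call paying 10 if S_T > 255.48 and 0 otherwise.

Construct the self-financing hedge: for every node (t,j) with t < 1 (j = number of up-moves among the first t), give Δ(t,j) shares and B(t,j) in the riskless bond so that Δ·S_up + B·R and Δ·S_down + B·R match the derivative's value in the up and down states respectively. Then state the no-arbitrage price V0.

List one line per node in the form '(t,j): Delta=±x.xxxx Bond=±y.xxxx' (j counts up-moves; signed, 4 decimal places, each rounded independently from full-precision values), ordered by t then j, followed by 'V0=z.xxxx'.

(0,0): Delta=0.1093 Bond=-15.9664
V0=4.0336

Under the risk-neutral measure, an up-move has probability p* = (R−d)/(u−d) = 0.4800 and values discount at R = 1.19.
Terminal payoffs: V(1,0)=0.0000, V(1,1)=10.0000
  t=0,j=0: stock 183.0000 → up 265.3500 (V=10.0000), down 173.8500 (V=0.0000). Price 4.0336; hedge Δ=0.1093, bond B=-15.9664.
Self-financing check: at every node Δ·S+B equals the discounted successor values.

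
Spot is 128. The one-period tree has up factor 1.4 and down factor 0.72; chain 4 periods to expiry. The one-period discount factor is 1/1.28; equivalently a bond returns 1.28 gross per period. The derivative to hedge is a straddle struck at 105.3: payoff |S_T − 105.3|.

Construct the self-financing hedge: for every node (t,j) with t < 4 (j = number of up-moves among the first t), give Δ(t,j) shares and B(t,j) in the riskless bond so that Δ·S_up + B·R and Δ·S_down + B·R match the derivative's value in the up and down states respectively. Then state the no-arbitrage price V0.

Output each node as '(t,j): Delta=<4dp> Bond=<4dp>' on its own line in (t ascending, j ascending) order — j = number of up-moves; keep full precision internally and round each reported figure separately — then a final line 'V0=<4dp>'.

(0,0): Delta=0.9657 Bond=-34.2625
(1,0): Delta=0.7628 Bond=-25.1611
(1,1): Delta=0.9880 Bond=-47.8621
(2,0): Delta=-0.2940 Bond=37.9191
(2,1): Delta=0.8793 Bond=-47.2331
(2,2): Delta=1.0000 Bond=-64.2700
(3,0): Delta=-1.0000 Bond=82.2656
(3,1): Delta=-0.2162 Bond=41.3087
(3,2): Delta=1.0000 Bond=-82.2656
(3,3): Delta=1.0000 Bond=-82.2656
V0=89.3421

The replicating-portfolio and risk-neutral prices coincide; use p* = (1.28−0.72)/(1.4−0.72) = 0.8235 for the latter.
Payoff layer (t=4): V(4,0)=70.9015, V(4,1)=38.4140, V(4,2)=24.7562, V(4,3)=147.5870, V(4,4)=386.4248
  t=3,j=0: stock 47.7757 → up 66.8860 (V=38.4140), down 34.3985 (V=70.9015). Price 34.4899; hedge Δ=-1.0000, bond B=82.2656.
  t=3,j=1: stock 92.8973 → up 130.0562 (V=24.7562), down 66.8860 (V=38.4140). Price 21.2237; hedge Δ=-0.2162, bond B=41.3087.
  t=3,j=2: stock 180.6336 → up 252.8870 (V=147.5870), down 130.0562 (V=24.7562). Price 98.3680; hedge Δ=1.0000, bond B=-82.2656.
  t=3,j=3: stock 351.2320 → up 491.7248 (V=386.4248), down 252.8870 (V=147.5870). Price 268.9664; hedge Δ=1.0000, bond B=-82.2656.
  t=2,j=0: stock 66.3552 → up 92.8973 (V=21.2237), down 47.7757 (V=34.4899). Price 18.4100; hedge Δ=-0.2940, bond B=37.9191.
  t=2,j=1: stock 129.0240 → up 180.6336 (V=98.3680), down 92.8973 (V=21.2237). Price 66.2143; hedge Δ=0.8793, bond B=-47.2331.
  t=2,j=2: stock 250.8800 → up 351.2320 (V=268.9664), down 180.6336 (V=98.3680). Price 186.6100; hedge Δ=1.0000, bond B=-64.2700.
  t=1,j=0: stock 92.1600 → up 129.0240 (V=66.2143), down 66.3552 (V=18.4100). Price 45.1392; hedge Δ=0.7628, bond B=-25.1611.
  t=1,j=1: stock 179.2000 → up 250.8800 (V=186.6100), down 129.0240 (V=66.2143). Price 129.1904; hedge Δ=0.9880, bond B=-47.8621.
  t=0,j=0: stock 128.0000 → up 179.2000 (V=129.1904), down 92.1600 (V=45.1392). Price 89.3421; hedge Δ=0.9657, bond B=-34.2625.
Root portfolio cost Δ·128+B reproduces V0=89.3421.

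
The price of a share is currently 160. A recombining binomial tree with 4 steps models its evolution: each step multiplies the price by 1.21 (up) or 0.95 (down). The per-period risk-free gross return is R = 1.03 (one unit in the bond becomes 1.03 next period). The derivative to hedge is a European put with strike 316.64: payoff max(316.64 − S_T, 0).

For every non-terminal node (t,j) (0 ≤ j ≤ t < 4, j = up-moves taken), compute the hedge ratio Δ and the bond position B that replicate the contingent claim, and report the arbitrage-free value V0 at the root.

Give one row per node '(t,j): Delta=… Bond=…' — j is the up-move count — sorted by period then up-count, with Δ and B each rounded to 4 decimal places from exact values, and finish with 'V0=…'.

(0,0): Delta=-0.9831 Bond=278.8401
(1,0): Delta=-1.0000 Bond=289.7705
(1,1): Delta=-0.9533 Bond=281.4338
(2,0): Delta=-1.0000 Bond=298.4636
(2,1): Delta=-1.0000 Bond=298.4636
(2,2): Delta=-0.8708 Bond=270.5566
(3,0): Delta=-1.0000 Bond=307.4175
(3,1): Delta=-1.0000 Bond=307.4175
(3,2): Delta=-1.0000 Bond=307.4175
(3,3): Delta=-0.6427 Bond=213.9989
V0=121.5403

The replicating-portfolio and risk-neutral prices coincide; use p* = (1.03−0.95)/(1.21−0.95) = 0.3077 for the latter.
At expiry t=4: V(4,0)=186.3190, V(4,1)=150.6522, V(4,2)=105.2240, V(4,3)=47.3627, V(4,4)=0.0000
(3,0): S=137.1800. Δ = (V_up−V_dn)/(S_up−S_dn) = (150.6522−186.3190)/(165.9878−130.3210) = -1.0000. V = [p*·150.6522 + (1−p*)·186.3190]/1.03 = 170.2375. B = V − Δ·S = 307.4175.
(3,1): S=174.7240. Δ = (V_up−V_dn)/(S_up−S_dn) = (105.2240−150.6522)/(211.4160−165.9878) = -1.0000. V = [p*·105.2240 + (1−p*)·150.6522]/1.03 = 132.6935. B = V − Δ·S = 307.4175.
(3,2): S=222.5432. Δ = (V_up−V_dn)/(S_up−S_dn) = (47.3627−105.2240)/(269.2773−211.4160) = -1.0000. V = [p*·47.3627 + (1−p*)·105.2240]/1.03 = 84.8743. B = V − Δ·S = 307.4175.
(3,3): S=283.4498. Δ = (V_up−V_dn)/(S_up−S_dn) = (0.0000−47.3627)/(342.9742−269.2773) = -0.6427. V = [p*·0.0000 + (1−p*)·47.3627]/1.03 = 31.8345. B = V − Δ·S = 213.9989.
(2,0): S=144.4000. Δ = (V_up−V_dn)/(S_up−S_dn) = (132.6935−170.2375)/(174.7240−137.1800) = -1.0000. V = [p*·132.6935 + (1−p*)·170.2375]/1.03 = 154.0636. B = V − Δ·S = 298.4636.
(2,1): S=183.9200. Δ = (V_up−V_dn)/(S_up−S_dn) = (84.8743−132.6935)/(222.5432−174.7240) = -1.0000. V = [p*·84.8743 + (1−p*)·132.6935]/1.03 = 114.5436. B = V − Δ·S = 298.4636.
(2,2): S=234.2560. Δ = (V_up−V_dn)/(S_up−S_dn) = (31.8345−84.8743)/(283.4498−222.5432) = -0.8708. V = [p*·31.8345 + (1−p*)·84.8743]/1.03 = 66.5576. B = V − Δ·S = 270.5566.
(1,0): S=152.0000. Δ = (V_up−V_dn)/(S_up−S_dn) = (114.5436−154.0636)/(183.9200−144.4000) = -1.0000. V = [p*·114.5436 + (1−p*)·154.0636]/1.03 = 137.7705. B = V − Δ·S = 289.7705.
(1,1): S=193.6000. Δ = (V_up−V_dn)/(S_up−S_dn) = (66.5576−114.5436)/(234.2560−183.9200) = -0.9533. V = [p*·66.5576 + (1−p*)·114.5436]/1.03 = 96.8725. B = V − Δ·S = 281.4338.
(0,0): S=160.0000. Δ = (V_up−V_dn)/(S_up−S_dn) = (96.8725−137.7705)/(193.6000−152.0000) = -0.9831. V = [p*·96.8725 + (1−p*)·137.7705]/1.03 = 121.5403. B = V − Δ·S = 278.8401.
Root portfolio cost Δ·160+B reproduces V0=121.5403.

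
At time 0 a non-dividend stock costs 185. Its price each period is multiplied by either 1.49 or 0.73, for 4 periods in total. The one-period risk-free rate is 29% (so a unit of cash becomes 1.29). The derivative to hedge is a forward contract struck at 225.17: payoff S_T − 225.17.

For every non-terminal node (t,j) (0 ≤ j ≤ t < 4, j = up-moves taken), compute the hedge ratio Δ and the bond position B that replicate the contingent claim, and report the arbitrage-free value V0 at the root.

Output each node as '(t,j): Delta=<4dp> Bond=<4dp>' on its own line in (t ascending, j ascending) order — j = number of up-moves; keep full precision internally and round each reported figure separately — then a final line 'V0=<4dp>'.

(0,0): Delta=1.0000 Bond=-81.3114
(1,0): Delta=1.0000 Bond=-104.8918
(1,1): Delta=1.0000 Bond=-104.8918
(2,0): Delta=1.0000 Bond=-135.3104
(2,1): Delta=1.0000 Bond=-135.3104
(2,2): Delta=1.0000 Bond=-135.3104
(3,0): Delta=1.0000 Bond=-174.5504
(3,1): Delta=1.0000 Bond=-174.5504
(3,2): Delta=1.0000 Bond=-174.5504
(3,3): Delta=1.0000 Bond=-174.5504
V0=103.6886

The replicating-portfolio and risk-neutral prices coincide; use p* = (1.29−0.73)/(1.49−0.73) = 0.7368 for the latter.
Terminal values V(4,·): V(4,0)=-172.6333, V(4,1)=-117.9375, V(4,2)=-6.2981, V(4,3)=221.5685, V(4,4)=686.6661
(3,0): S=71.9681. Δ = (V_up−V_dn)/(S_up−S_dn) = (-117.9375−-172.6333)/(107.2325−52.5367) = 1.0000. V = [p*·-117.9375 + (1−p*)·-172.6333]/1.29 = -102.5822. B = V − Δ·S = -174.5504.
(3,1): S=146.8939. Δ = (V_up−V_dn)/(S_up−S_dn) = (-6.2981−-117.9375)/(218.8719−107.2325) = 1.0000. V = [p*·-6.2981 + (1−p*)·-117.9375]/1.29 = -27.6565. B = V − Δ·S = -174.5504.
(3,2): S=299.8245. Δ = (V_up−V_dn)/(S_up−S_dn) = (221.5685−-6.2981)/(446.7385−218.8719) = 1.0000. V = [p*·221.5685 + (1−p*)·-6.2981]/1.29 = 125.2741. B = V − Δ·S = -174.5504.
(3,3): S=611.9706. Δ = (V_up−V_dn)/(S_up−S_dn) = (686.6661−221.5685)/(911.8361−446.7385) = 1.0000. V = [p*·686.6661 + (1−p*)·221.5685]/1.29 = 437.4202. B = V − Δ·S = -174.5504.
(2,0): S=98.5865. Δ = (V_up−V_dn)/(S_up−S_dn) = (-27.6565−-102.5822)/(146.8939−71.9681) = 1.0000. V = [p*·-27.6565 + (1−p*)·-102.5822]/1.29 = -36.7239. B = V − Δ·S = -135.3104.
(2,1): S=201.2245. Δ = (V_up−V_dn)/(S_up−S_dn) = (125.2741−-27.6565)/(299.8245−146.8939) = 1.0000. V = [p*·125.2741 + (1−p*)·-27.6565]/1.29 = 65.9141. B = V − Δ·S = -135.3104.
(2,2): S=410.7185. Δ = (V_up−V_dn)/(S_up−S_dn) = (437.4202−125.2741)/(611.9706−299.8245) = 1.0000. V = [p*·437.4202 + (1−p*)·125.2741]/1.29 = 275.4081. B = V − Δ·S = -135.3104.
(1,0): S=135.0500. Δ = (V_up−V_dn)/(S_up−S_dn) = (65.9141−-36.7239)/(201.2245−98.5865) = 1.0000. V = [p*·65.9141 + (1−p*)·-36.7239]/1.29 = 30.1582. B = V − Δ·S = -104.8918.
(1,1): S=275.6500. Δ = (V_up−V_dn)/(S_up−S_dn) = (275.4081−65.9141)/(410.7185−201.2245) = 1.0000. V = [p*·275.4081 + (1−p*)·65.9141]/1.29 = 170.7582. B = V − Δ·S = -104.8918.
(0,0): S=185.0000. Δ = (V_up−V_dn)/(S_up−S_dn) = (170.7582−30.1582)/(275.6500−135.0500) = 1.0000. V = [p*·170.7582 + (1−p*)·30.1582]/1.29 = 103.6886. B = V − Δ·S = -81.3114.
Self-financing check: at every node Δ·S+B equals the discounted successor values.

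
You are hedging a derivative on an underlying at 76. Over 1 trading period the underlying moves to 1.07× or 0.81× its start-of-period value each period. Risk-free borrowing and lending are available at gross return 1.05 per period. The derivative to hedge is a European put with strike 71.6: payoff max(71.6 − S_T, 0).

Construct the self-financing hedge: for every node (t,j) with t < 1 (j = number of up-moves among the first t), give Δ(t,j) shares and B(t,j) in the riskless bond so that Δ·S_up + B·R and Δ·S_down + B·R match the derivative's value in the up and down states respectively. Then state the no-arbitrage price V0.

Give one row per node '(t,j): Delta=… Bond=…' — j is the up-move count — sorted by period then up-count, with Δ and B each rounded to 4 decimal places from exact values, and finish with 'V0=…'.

No-arbitrage ⇒ martingale measure with p* = (R−d)/(u−d) = 0.9231.
Terminal values V(1,·): V(1,0)=10.0400, V(1,1)=0.0000
  t=0,j=0: stock 76.0000 → up 81.3200 (V=0.0000), down 61.5600 (V=10.0400). Price 0.7355; hedge Δ=-0.5081, bond B=39.3509.
Check: Δ(0,0)·S0 + B(0,0) = 0.7355 = V0.

(0,0): Delta=-0.5081 Bond=39.3509
V0=0.7355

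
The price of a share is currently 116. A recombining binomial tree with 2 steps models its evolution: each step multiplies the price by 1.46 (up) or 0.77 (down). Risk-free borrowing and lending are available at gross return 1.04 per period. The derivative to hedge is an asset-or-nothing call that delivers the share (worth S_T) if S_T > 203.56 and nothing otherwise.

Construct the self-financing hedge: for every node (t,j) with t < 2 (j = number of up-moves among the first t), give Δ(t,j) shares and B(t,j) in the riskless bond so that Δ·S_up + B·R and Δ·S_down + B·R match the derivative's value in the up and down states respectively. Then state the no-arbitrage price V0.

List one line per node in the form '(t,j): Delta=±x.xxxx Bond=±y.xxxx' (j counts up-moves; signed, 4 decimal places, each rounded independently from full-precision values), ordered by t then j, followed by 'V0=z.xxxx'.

(0,0): Delta=1.1624 Bond=-99.8282
(1,0): Delta=0.0000 Bond=0.0000
(1,1): Delta=2.1159 Bond=-265.3212
V0=35.0047

Since d<R<u, set p* = (R−d)/(u−d) = 0.3913; price each node as the discounted p*-expectation of its children.
Terminal payoffs: V(2,0)=0.0000, V(2,1)=0.0000, V(2,2)=247.2656
(1,0): S=89.3200. Δ = (V_up−V_dn)/(S_up−S_dn) = (0.0000−0.0000)/(130.4072−68.7764) = 0.0000. V = [p*·0.0000 + (1−p*)·0.0000]/1.04 = 0.0000. B = V − Δ·S = 0.0000.
(1,1): S=169.3600. Δ = (V_up−V_dn)/(S_up−S_dn) = (247.2656−0.0000)/(247.2656−130.4072) = 2.1159. V = [p*·247.2656 + (1−p*)·0.0000]/1.04 = 93.0347. B = V − Δ·S = -265.3212.
(0,0): S=116.0000. Δ = (V_up−V_dn)/(S_up−S_dn) = (93.0347−0.0000)/(169.3600−89.3200) = 1.1624. V = [p*·93.0347 + (1−p*)·0.0000]/1.04 = 35.0047. B = V − Δ·S = -99.8282.
Check: Δ(0,0)·S0 + B(0,0) = 35.0047 = V0.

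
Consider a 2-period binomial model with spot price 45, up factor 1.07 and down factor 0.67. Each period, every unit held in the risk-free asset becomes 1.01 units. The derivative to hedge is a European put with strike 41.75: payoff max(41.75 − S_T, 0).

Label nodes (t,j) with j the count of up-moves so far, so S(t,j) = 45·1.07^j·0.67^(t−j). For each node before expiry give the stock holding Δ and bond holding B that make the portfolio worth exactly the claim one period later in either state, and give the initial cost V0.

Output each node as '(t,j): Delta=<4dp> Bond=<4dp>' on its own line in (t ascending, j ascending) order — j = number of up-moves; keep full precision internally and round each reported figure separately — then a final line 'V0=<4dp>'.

Since d<R<u, set p* = (R−d)/(u−d) = 0.8500; price each node as the discounted p*-expectation of its children.
Terminal values V(2,·): V(2,0)=21.5495, V(2,1)=9.4895, V(2,2)=0.0000
Node (1,0) S=30.1500: V=(p*·9.4895+(1−p*)·21.5495)/1.01=11.1866; Δ=(9.4895−21.5495)/(32.2605−20.2005)=-1.0000; B=V−Δ·S=41.3366
Node (1,1) S=48.1500: V=(p*·0.0000+(1−p*)·9.4895)/1.01=1.4093; Δ=(0.0000−9.4895)/(51.5205−32.2605)=-0.4927; B=V−Δ·S=25.1331
Node (0,0) S=45.0000: V=(p*·1.4093+(1−p*)·11.1866)/1.01=2.8475; Δ=(1.4093−11.1866)/(48.1500−30.1500)=-0.5432; B=V−Δ·S=27.2907
Self-financing check: at every node Δ·S+B equals the discounted successor values.

(0,0): Delta=-0.5432 Bond=27.2907
(1,0): Delta=-1.0000 Bond=41.3366
(1,1): Delta=-0.4927 Bond=25.1331
V0=2.8475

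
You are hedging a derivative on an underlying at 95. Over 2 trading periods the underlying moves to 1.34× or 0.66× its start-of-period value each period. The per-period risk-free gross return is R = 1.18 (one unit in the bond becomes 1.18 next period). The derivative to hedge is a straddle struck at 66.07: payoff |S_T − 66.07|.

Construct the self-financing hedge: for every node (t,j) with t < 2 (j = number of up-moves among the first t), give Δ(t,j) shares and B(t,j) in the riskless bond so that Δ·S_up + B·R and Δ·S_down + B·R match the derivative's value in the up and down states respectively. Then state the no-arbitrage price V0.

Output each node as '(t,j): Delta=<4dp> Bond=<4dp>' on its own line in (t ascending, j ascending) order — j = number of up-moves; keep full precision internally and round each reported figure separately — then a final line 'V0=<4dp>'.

Since d<R<u, set p* = (R−d)/(u−d) = 0.7647; price each node as the discounted p*-expectation of its children.
At expiry t=2: V(2,0)=24.6880, V(2,1)=17.9480, V(2,2)=104.5120
Node (1,0) S=62.7000: V=(p*·17.9480+(1−p*)·24.6880)/1.18=16.5541; Δ=(17.9480−24.6880)/(84.0180−41.3820)=-0.1581; B=V−Δ·S=26.4659
Node (1,1) S=127.3000: V=(p*·104.5120+(1−p*)·17.9480)/1.18=71.3085; Δ=(104.5120−17.9480)/(170.5820−84.0180)=1.0000; B=V−Δ·S=-55.9915
Node (0,0) S=95.0000: V=(p*·71.3085+(1−p*)·16.5541)/1.18=49.5128; Δ=(71.3085−16.5541)/(127.3000−62.7000)=0.8476; B=V−Δ·S=-31.0083
The time-0 hedge costs 49.5128, which is the no-arbitrage price.

(0,0): Delta=0.8476 Bond=-31.0083
(1,0): Delta=-0.1581 Bond=26.4659
(1,1): Delta=1.0000 Bond=-55.9915
V0=49.5128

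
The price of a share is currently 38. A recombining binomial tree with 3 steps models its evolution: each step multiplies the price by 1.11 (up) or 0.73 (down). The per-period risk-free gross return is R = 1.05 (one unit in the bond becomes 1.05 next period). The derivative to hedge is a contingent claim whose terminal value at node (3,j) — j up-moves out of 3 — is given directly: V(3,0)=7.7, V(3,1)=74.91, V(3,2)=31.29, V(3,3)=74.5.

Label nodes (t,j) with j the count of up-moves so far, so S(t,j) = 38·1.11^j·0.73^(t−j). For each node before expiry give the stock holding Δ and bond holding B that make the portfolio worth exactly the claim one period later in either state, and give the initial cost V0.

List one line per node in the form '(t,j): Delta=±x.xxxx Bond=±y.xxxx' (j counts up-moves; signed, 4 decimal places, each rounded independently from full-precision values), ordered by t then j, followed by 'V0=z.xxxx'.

(0,0): Delta=1.3014 Bond=2.1610
(1,0): Delta=-2.3599 Bond=103.8338
(1,1): Delta=1.7528 Bond=-16.7743
(2,0): Delta=8.7342 Bond=-115.6323
(2,1): Delta=-3.7280 Bond=151.1489
(2,2): Delta=2.4287 Bond=-49.2559
V0=51.6128

Since d<R<u, set p* = (R−d)/(u−d) = 0.8421; price each node as the discounted p*-expectation of its children.
At expiry t=3: V(3,0)=7.7000, V(3,1)=74.9100, V(3,2)=31.2900, V(3,3)=74.5000
  t=2,j=0: stock 20.2502 → up 22.4777 (V=74.9100), down 14.7826 (V=7.7000). Price 61.2361; hedge Δ=8.7342, bond B=-115.6323.
  t=2,j=1: stock 30.7914 → up 34.1785 (V=31.2900), down 22.4777 (V=74.9100). Price 36.3594; hedge Δ=-3.7280, bond B=151.1489.
  t=2,j=2: stock 46.8198 → up 51.9700 (V=74.5000), down 34.1785 (V=31.2900). Price 64.4546; hedge Δ=2.4287, bond B=-49.2559.
  t=1,j=0: stock 27.7400 → up 30.7914 (V=36.3594), down 20.2502 (V=61.2361). Price 38.3689; hedge Δ=-2.3599, bond B=103.8338.
  t=1,j=1: stock 42.1800 → up 46.8198 (V=64.4546), down 30.7914 (V=36.3594). Price 57.1605; hedge Δ=1.7528, bond B=-16.7743.
  t=0,j=0: stock 38.0000 → up 42.1800 (V=57.1605), down 27.7400 (V=38.3689). Price 51.6128; hedge Δ=1.3014, bond B=2.1610.
Self-financing check: at every node Δ·S+B equals the discounted successor values.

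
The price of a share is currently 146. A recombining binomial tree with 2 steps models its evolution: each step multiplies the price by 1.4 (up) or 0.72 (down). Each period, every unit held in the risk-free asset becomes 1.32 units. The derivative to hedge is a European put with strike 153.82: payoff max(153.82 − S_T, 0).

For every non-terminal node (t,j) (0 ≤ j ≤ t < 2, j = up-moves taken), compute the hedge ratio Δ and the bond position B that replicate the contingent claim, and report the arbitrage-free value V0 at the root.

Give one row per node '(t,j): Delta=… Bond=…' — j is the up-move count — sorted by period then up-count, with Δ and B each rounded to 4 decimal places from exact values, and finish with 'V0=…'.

No-arbitrage ⇒ martingale measure with p* = (R−d)/(u−d) = 0.8824.
Terminal values V(2,·): V(2,0)=78.1336, V(2,1)=6.6520, V(2,2)=0.0000
(1,0): S=105.1200. Δ = (V_up−V_dn)/(S_up−S_dn) = (6.6520−78.1336)/(147.1680−75.6864) = -1.0000. V = [p*·6.6520 + (1−p*)·78.1336]/1.32 = 11.4103. B = V − Δ·S = 116.5303.
(1,1): S=204.4000. Δ = (V_up−V_dn)/(S_up−S_dn) = (0.0000−6.6520)/(286.1600−147.1680) = -0.0479. V = [p*·0.0000 + (1−p*)·6.6520]/1.32 = 0.5929. B = V − Δ·S = 10.3752.
(0,0): S=146.0000. Δ = (V_up−V_dn)/(S_up−S_dn) = (0.5929−11.4103)/(204.4000−105.1200) = -0.1090. V = [p*·0.5929 + (1−p*)·11.4103]/1.32 = 1.4133. B = V − Δ·S = 17.3213.
Root portfolio cost Δ·146+B reproduces V0=1.4133.

(0,0): Delta=-0.1090 Bond=17.3213
(1,0): Delta=-1.0000 Bond=116.5303
(1,1): Delta=-0.0479 Bond=10.3752
V0=1.4133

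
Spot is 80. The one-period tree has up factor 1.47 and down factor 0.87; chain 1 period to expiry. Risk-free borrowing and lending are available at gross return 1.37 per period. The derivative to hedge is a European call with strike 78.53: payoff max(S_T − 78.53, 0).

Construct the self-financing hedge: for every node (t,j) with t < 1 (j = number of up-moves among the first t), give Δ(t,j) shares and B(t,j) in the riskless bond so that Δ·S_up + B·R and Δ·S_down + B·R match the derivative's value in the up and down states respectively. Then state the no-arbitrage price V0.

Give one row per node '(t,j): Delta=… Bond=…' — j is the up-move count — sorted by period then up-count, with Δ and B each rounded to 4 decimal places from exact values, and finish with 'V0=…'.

The replicating-portfolio and risk-neutral prices coincide; use p* = (1.37−0.87)/(1.47−0.87) = 0.8333 for the latter.
Terminal payoffs: V(1,0)=0.0000, V(1,1)=39.0700
(0,0): S=80.0000. Δ = (V_up−V_dn)/(S_up−S_dn) = (39.0700−0.0000)/(117.6000−69.6000) = 0.8140. V = [p*·39.0700 + (1−p*)·0.0000]/1.37 = 23.7652. B = V − Δ·S = -41.3515.
Check: Δ(0,0)·S0 + B(0,0) = 23.7652 = V0.

(0,0): Delta=0.8140 Bond=-41.3515
V0=23.7652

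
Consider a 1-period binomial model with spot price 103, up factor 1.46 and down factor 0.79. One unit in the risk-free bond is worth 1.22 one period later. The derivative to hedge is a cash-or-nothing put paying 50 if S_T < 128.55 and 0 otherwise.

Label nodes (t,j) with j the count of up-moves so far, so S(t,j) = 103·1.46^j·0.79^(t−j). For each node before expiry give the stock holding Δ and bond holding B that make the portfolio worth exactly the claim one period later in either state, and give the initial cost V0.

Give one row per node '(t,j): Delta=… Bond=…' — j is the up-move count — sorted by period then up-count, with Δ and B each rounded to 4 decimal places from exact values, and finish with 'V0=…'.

(0,0): Delta=-0.7245 Bond=89.3076
V0=14.6807

The replicating-portfolio and risk-neutral prices coincide; use p* = (1.22−0.79)/(1.46−0.79) = 0.6418 for the latter.
At expiry t=1: V(1,0)=50.0000, V(1,1)=0.0000
  t=0,j=0: stock 103.0000 → up 150.3800 (V=0.0000), down 81.3700 (V=50.0000). Price 14.6807; hedge Δ=-0.7245, bond B=89.3076.
Self-financing check: at every node Δ·S+B equals the discounted successor values.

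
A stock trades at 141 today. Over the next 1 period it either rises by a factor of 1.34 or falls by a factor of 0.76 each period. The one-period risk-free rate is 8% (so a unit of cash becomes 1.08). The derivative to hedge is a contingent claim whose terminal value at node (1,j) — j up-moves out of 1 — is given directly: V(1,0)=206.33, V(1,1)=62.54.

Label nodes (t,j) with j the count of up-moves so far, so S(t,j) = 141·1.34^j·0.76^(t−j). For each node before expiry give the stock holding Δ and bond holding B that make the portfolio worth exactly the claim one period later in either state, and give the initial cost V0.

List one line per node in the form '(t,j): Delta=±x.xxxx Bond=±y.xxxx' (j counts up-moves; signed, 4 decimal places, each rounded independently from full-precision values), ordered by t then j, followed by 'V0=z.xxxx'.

(0,0): Delta=-1.7583 Bond=365.5042
V0=117.5904

Under the risk-neutral measure, an up-move has probability p* = (R−d)/(u−d) = 0.5517 and values discount at R = 1.08.
Payoff layer (t=1): V(1,0)=206.3300, V(1,1)=62.5400
Node (0,0) S=141.0000: V=(p*·62.5400+(1−p*)·206.3300)/1.08=117.5904; Δ=(62.5400−206.3300)/(188.9400−107.1600)=-1.7583; B=V−Δ·S=365.5042
Root portfolio cost Δ·141+B reproduces V0=117.5904.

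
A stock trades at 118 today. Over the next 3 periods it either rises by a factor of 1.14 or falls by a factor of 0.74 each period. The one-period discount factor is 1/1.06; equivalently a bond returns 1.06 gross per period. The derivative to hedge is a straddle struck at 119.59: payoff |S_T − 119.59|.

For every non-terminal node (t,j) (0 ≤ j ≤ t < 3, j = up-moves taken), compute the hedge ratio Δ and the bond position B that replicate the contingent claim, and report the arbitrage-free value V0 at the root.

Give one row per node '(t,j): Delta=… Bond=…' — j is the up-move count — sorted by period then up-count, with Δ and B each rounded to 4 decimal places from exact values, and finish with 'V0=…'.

Under the risk-neutral measure, an up-move has probability p* = (R−d)/(u−d) = 0.8000 and values discount at R = 1.06.
Payoff layer (t=3): V(3,0)=71.7736, V(3,1)=45.9268, V(3,2)=6.1089, V(3,3)=55.2322
  t=2,j=0: stock 64.6168 → up 73.6632 (V=45.9268), down 47.8164 (V=71.7736). Price 48.2040; hedge Δ=-1.0000, bond B=112.8208.
  t=2,j=1: stock 99.5448 → up 113.4811 (V=6.1089), down 73.6632 (V=45.9268). Price 13.2760; hedge Δ=-1.0000, bond B=112.8208.
  t=2,j=2: stock 153.3528 → up 174.8222 (V=55.2322), down 113.4811 (V=6.1089). Price 42.8373; hedge Δ=0.8008, bond B=-79.9709.
  t=1,j=0: stock 87.3200 → up 99.5448 (V=13.2760), down 64.6168 (V=48.2040). Price 19.1147; hedge Δ=-1.0000, bond B=106.4347.
  t=1,j=1: stock 134.5200 → up 153.3528 (V=42.8373), down 99.5448 (V=13.2760). Price 34.8349; hedge Δ=0.5494, bond B=-39.0684.
  t=0,j=0: stock 118.0000 → up 134.5200 (V=34.8349), down 87.3200 (V=19.1147). Price 29.8971; hedge Δ=0.3331, bond B=-9.4036.
Check: Δ(0,0)·S0 + B(0,0) = 29.8971 = V0.

(0,0): Delta=0.3331 Bond=-9.4036
(1,0): Delta=-1.0000 Bond=106.4347
(1,1): Delta=0.5494 Bond=-39.0684
(2,0): Delta=-1.0000 Bond=112.8208
(2,1): Delta=-1.0000 Bond=112.8208
(2,2): Delta=0.8008 Bond=-79.9709
V0=29.8971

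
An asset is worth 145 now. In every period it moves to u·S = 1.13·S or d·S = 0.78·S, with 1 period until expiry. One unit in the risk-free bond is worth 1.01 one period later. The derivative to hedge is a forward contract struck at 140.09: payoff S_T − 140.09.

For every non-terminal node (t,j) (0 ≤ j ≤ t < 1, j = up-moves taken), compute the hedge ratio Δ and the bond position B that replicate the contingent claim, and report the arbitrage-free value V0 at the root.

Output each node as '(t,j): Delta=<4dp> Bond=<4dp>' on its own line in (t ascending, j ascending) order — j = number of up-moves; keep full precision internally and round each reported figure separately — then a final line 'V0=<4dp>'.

(0,0): Delta=1.0000 Bond=-138.7030
V0=6.2970

Under the risk-neutral measure, an up-move has probability p* = (R−d)/(u−d) = 0.6571 and values discount at R = 1.01.
Terminal payoffs: V(1,0)=-26.9900, V(1,1)=23.7600
(0,0): S=145.0000. Δ = (V_up−V_dn)/(S_up−S_dn) = (23.7600−-26.9900)/(163.8500−113.1000) = 1.0000. V = [p*·23.7600 + (1−p*)·-26.9900]/1.01 = 6.2970. B = V − Δ·S = -138.7030.
Check: Δ(0,0)·S0 + B(0,0) = 6.2970 = V0.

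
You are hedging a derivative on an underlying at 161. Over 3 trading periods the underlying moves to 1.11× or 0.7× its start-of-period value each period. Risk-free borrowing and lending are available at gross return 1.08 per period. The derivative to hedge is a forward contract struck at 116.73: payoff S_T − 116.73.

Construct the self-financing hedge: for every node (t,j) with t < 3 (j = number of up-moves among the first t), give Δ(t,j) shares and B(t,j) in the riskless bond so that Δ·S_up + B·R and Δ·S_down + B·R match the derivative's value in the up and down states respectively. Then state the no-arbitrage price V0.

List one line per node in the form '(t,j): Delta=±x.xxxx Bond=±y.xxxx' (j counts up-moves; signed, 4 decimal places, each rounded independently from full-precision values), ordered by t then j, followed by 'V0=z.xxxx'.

(0,0): Delta=1.0000 Bond=-92.6640
(1,0): Delta=1.0000 Bond=-100.0772
(1,1): Delta=1.0000 Bond=-100.0772
(2,0): Delta=1.0000 Bond=-108.0833
(2,1): Delta=1.0000 Bond=-108.0833
(2,2): Delta=1.0000 Bond=-108.0833
V0=68.3360

Risk-neutral probability p* = (R−d)/(u−d) = (1.08−0.7)/(1.11−0.7) = 0.9268.
Terminal values V(3,·): V(3,0)=-61.5070, V(3,1)=-29.1621, V(3,2)=22.1277, V(3,3)=103.4586
Node (2,0) S=78.8900: V=(p*·-29.1621+(1−p*)·-61.5070)/1.08=-29.1933; Δ=(-29.1621−-61.5070)/(87.5679−55.2230)=1.0000; B=V−Δ·S=-108.0833
Node (2,1) S=125.0970: V=(p*·22.1277+(1−p*)·-29.1621)/1.08=17.0137; Δ=(22.1277−-29.1621)/(138.8577−87.5679)=1.0000; B=V−Δ·S=-108.0833
Node (2,2) S=198.3681: V=(p*·103.4586+(1−p*)·22.1277)/1.08=90.2848; Δ=(103.4586−22.1277)/(220.1886−138.8577)=1.0000; B=V−Δ·S=-108.0833
Node (1,0) S=112.7000: V=(p*·17.0137+(1−p*)·-29.1933)/1.08=12.6228; Δ=(17.0137−-29.1933)/(125.0970−78.8900)=1.0000; B=V−Δ·S=-100.0772
Node (1,1) S=178.7100: V=(p*·90.2848+(1−p*)·17.0137)/1.08=78.6328; Δ=(90.2848−17.0137)/(198.3681−125.0970)=1.0000; B=V−Δ·S=-100.0772
Node (0,0) S=161.0000: V=(p*·78.6328+(1−p*)·12.6228)/1.08=68.3360; Δ=(78.6328−12.6228)/(178.7100−112.7000)=1.0000; B=V−Δ·S=-92.6640
Self-financing check: at every node Δ·S+B equals the discounted successor values.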